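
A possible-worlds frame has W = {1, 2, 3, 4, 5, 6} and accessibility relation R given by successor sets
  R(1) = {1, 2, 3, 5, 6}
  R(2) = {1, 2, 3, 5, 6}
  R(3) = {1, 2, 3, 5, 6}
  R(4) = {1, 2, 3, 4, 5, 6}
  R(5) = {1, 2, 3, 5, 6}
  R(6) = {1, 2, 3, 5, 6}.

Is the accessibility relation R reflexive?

Reflexive: yes — every world is R-related to itself.

Yes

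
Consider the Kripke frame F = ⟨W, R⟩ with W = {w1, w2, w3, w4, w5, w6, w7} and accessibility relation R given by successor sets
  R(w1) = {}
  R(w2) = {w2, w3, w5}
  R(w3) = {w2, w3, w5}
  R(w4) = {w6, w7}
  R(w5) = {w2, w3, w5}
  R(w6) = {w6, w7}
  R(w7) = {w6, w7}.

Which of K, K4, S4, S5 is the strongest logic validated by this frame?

Transitive (axiom 4): yes — every two-step R-path is closed by a direct edge.
Reflexive (axiom T): no — w1 is not related to itself.
Euclidean (axiom 5): yes — any two successors of a common world are R-related.
So F validates K, K4; S4 would additionally require R to be reflexive. The strongest is K4.

K4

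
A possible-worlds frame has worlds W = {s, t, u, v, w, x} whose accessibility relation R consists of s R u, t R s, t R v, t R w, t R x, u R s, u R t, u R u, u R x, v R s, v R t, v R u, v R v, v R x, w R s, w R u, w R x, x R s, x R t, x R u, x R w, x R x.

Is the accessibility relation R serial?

Yes

Serial: yes — every world has a successor (e.g. s R u).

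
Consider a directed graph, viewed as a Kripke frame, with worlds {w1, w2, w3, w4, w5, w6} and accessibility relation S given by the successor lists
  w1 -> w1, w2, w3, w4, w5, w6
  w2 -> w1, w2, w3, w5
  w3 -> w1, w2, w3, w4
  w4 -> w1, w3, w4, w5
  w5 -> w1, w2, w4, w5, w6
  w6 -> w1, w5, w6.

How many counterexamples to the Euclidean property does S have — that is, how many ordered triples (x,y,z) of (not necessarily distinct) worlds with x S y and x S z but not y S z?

Enumerating: (w1,w2,w4), (w1,w2,w6), (w1,w3,w5), (w1,w3,w6), (w1,w4,w2), (w1,w4,w6), (w1,w5,w3), (w1,w6,w2), (w1,w6,w3), (w1,w6,w4), (w2,w3,w5), (w2,w5,w3), … and 10 more.
Total: 22.

22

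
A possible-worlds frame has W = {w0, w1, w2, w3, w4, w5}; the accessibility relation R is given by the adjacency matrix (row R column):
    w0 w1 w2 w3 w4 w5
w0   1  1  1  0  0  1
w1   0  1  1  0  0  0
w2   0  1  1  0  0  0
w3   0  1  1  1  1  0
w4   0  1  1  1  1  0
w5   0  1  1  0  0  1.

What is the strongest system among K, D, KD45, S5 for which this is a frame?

Serial (axiom D): yes — every world has a successor (e.g. w0 R w0).
Euclidean (axiom 5): no — w0 R w1 and w0 R w5, but not w1 R w5.
Transitive (axiom 4): yes — every two-step R-path is closed by a direct edge.
Reflexive (axiom T): yes — every world is R-related to itself.
So F validates K, D; KD45 would additionally require R to be Euclidean. The strongest is D.

D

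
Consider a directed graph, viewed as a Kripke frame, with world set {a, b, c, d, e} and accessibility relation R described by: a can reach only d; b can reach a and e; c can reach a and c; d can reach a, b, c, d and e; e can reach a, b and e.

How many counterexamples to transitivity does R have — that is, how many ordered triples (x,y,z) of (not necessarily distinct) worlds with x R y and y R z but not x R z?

8

Enumerating: (a,d,a), (a,d,b), (a,d,c), (a,d,e), (b,a,d), (b,e,b), (c,a,d), (e,a,d).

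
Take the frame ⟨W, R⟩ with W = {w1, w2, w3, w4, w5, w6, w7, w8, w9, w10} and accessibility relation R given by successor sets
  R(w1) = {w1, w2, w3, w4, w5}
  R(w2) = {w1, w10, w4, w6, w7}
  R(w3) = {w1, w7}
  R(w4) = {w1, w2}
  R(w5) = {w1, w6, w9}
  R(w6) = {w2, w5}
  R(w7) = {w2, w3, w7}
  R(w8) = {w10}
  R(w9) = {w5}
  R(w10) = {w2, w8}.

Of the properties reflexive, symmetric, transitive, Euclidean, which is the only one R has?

Reflexive: no — w2 is not related to itself.
Symmetric: yes — every pair in R has its reverse in R.
Transitive: no — w1 R w2 and w2 R w10, but not w1 R w10.
Euclidean: no — w1 R w2 and w1 R w3, but not w2 R w3.
Only symmetric holds.

symmetric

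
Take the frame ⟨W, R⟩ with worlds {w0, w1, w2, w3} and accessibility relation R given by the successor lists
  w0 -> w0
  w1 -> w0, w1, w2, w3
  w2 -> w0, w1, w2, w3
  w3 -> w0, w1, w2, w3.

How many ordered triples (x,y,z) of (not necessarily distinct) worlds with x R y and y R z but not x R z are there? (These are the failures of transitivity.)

0

R is transitive; there are no such tuples.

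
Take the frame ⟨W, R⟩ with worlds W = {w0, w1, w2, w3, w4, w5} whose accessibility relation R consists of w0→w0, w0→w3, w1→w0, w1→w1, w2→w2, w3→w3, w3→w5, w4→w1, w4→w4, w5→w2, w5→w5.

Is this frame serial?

Yes

Serial: yes — every world has a successor (e.g. w0 R w0).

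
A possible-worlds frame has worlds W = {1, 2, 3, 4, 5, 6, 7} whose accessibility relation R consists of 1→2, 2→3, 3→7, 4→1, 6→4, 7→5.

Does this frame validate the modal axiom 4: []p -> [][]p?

No

The schema 4 characterises exactly the transitive frames.
Transitive: no — 1 R 2 and 2 R 3, but not 1 R 3.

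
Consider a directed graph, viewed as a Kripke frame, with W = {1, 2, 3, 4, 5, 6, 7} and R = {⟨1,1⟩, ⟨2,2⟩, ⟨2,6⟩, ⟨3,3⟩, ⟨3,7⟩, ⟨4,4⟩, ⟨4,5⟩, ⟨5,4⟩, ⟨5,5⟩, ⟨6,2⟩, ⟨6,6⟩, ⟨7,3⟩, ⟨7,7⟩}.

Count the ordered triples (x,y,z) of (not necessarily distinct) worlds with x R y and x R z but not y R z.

0

R is Euclidean; there are no such tuples.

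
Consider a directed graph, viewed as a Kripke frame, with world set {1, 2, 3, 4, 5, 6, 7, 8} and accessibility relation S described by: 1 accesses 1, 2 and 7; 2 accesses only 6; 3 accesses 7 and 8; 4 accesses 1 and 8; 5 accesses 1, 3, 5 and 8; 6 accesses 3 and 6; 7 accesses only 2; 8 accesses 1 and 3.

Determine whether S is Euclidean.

No

Euclidean: no — 1 S 2 and 1 S 7, but not 2 S 7.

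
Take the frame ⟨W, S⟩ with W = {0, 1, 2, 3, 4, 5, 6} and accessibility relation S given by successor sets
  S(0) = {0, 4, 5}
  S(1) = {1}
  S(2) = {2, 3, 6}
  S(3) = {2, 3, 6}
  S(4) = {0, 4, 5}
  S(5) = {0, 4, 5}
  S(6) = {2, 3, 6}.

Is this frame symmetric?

Yes

Symmetric: yes — every pair in S has its reverse in S.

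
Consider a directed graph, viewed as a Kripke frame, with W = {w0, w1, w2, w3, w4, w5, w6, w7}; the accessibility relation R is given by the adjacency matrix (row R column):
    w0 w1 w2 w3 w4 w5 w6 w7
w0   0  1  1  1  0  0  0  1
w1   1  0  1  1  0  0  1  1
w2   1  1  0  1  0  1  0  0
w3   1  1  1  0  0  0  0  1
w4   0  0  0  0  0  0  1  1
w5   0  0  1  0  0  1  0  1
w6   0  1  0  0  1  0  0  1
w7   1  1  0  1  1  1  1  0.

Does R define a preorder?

Reflexive: no — w0 is not related to itself.
Transitive: no — w0 R w1 and w1 R w6, but not w0 R w6.
So R is not a preorder.

No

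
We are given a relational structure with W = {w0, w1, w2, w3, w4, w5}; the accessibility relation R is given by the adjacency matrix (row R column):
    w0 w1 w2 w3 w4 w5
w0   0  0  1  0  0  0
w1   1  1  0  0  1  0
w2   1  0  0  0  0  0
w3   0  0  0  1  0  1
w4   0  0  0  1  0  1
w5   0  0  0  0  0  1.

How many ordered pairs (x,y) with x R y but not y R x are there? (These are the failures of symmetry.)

Enumerating: (w1,w0), (w1,w4), (w3,w5), (w4,w3), (w4,w5).

5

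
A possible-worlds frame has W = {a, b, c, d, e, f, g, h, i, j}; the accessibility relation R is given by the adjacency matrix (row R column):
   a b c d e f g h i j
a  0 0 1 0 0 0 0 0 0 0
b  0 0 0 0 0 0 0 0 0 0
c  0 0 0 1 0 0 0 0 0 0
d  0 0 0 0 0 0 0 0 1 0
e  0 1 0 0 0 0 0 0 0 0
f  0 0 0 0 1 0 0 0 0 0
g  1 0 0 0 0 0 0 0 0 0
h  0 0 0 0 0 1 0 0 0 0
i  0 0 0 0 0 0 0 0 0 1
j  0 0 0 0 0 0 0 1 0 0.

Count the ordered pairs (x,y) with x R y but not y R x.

9

Enumerating: (a,c), (c,d), (d,i), (e,b), (f,e), (g,a), (h,f), (i,j), (j,h).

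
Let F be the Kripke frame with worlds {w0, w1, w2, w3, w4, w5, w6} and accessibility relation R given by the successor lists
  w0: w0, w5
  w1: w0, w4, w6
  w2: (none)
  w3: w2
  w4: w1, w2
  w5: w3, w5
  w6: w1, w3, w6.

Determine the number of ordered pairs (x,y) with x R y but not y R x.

Enumerating: (w0,w5), (w1,w0), (w3,w2), (w4,w2), (w5,w3), (w6,w3).

6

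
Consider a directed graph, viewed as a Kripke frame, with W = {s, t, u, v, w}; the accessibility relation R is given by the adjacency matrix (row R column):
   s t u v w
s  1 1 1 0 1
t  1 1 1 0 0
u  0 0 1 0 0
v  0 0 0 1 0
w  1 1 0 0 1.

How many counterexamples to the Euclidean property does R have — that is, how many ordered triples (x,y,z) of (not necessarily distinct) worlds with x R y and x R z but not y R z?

8

Enumerating: (s,t,w), (s,u,s), (s,u,t), (s,u,w), (s,w,u), (t,u,s), (t,u,t), (w,t,w).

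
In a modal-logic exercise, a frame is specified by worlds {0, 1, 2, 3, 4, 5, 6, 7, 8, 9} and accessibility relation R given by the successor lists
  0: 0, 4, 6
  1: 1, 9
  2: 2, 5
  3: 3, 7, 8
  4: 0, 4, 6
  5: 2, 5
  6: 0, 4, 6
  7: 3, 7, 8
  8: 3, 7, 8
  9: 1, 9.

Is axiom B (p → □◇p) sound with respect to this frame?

The schema B characterises exactly the symmetric frames.
Symmetric: yes — every pair in R has its reverse in R.

Yes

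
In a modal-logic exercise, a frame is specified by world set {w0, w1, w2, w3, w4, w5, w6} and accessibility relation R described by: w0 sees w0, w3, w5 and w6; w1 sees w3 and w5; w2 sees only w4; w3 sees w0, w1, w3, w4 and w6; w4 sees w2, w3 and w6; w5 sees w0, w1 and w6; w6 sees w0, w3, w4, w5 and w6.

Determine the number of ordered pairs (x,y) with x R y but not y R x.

R is symmetric; there are no such tuples.

0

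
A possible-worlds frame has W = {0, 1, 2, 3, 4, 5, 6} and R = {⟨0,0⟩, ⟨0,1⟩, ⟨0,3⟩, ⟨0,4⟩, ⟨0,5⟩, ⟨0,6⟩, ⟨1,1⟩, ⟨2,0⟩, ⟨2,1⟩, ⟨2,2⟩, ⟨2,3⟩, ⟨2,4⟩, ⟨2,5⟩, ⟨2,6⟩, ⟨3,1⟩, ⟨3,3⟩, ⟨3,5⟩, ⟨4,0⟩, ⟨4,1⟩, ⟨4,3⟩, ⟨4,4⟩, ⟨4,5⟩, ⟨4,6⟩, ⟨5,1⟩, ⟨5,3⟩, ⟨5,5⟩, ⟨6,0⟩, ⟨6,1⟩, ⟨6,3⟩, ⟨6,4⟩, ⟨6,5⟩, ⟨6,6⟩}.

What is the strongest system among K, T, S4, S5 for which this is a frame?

Reflexive (axiom T): yes — every world is R-related to itself.
Transitive (axiom 4): yes — every two-step R-path is closed by a direct edge.
Euclidean (axiom 5): no — 0 R 1 and 0 R 3, but not 1 R 3.
So F validates K, T, S4; S5 would additionally require R to be Euclidean. The strongest is S4.

S4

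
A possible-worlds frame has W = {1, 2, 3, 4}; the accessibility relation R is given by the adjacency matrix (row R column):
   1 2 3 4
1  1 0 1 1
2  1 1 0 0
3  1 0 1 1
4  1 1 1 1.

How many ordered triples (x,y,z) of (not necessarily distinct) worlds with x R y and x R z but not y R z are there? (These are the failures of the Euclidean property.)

Enumerating: (2,1,2), (4,1,2), (4,2,3), (4,2,4), (4,3,2).

5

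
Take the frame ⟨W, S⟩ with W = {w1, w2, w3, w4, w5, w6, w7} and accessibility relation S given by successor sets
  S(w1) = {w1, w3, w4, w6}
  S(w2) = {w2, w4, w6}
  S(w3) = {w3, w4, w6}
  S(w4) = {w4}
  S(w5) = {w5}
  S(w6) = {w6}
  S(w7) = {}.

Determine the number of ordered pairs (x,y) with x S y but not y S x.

Enumerating: (w1,w3), (w1,w4), (w1,w6), (w2,w4), (w2,w6), (w3,w4), (w3,w6).

7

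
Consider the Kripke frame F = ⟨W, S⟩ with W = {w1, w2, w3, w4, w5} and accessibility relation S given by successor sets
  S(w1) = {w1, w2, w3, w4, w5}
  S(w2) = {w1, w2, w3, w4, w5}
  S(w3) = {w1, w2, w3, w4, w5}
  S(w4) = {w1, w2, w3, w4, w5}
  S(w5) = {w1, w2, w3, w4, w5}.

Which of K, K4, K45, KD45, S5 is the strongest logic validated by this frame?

Transitive (axiom 4): yes — every two-step S-path is closed by a direct edge.
Euclidean (axiom 5): yes — any two successors of a common world are S-related.
Serial (axiom D): yes — every world has a successor (e.g. w1 S w1).
Reflexive (axiom T): yes — every world is S-related to itself.
So F validates K, K4, K45, KD45, S5. The strongest is S5.

S5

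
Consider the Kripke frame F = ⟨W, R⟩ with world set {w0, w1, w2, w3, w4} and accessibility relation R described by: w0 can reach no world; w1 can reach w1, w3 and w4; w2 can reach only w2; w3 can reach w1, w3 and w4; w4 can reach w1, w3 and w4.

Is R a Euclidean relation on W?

Yes

Euclidean: yes — any two successors of a common world are R-related.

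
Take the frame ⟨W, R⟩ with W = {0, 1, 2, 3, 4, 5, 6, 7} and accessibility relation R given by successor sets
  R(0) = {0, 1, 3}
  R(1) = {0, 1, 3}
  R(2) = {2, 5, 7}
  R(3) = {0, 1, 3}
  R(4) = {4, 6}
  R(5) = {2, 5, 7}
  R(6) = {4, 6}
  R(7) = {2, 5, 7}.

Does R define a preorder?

Reflexive: yes — every world is R-related to itself.
Transitive: yes — every two-step R-path is closed by a direct edge.
So R is a preorder.

Yes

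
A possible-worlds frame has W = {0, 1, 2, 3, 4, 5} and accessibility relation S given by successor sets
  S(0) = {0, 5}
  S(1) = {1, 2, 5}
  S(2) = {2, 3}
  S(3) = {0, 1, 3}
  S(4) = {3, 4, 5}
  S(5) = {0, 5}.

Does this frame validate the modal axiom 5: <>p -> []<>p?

No

Axiom 5 corresponds to the accessibility relation being Euclidean.
Euclidean: no — 1 S 2 and 1 S 5, but not 2 S 5.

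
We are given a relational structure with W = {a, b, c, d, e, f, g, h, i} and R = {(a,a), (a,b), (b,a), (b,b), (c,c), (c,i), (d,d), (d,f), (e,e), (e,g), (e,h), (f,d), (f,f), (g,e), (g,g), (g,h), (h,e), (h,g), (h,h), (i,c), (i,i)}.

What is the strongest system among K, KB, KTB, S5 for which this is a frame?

Symmetric (axiom B): yes — every pair in R has its reverse in R.
Reflexive (axiom T): yes — every world is R-related to itself.
Euclidean (axiom 5): yes — any two successors of a common world are R-related.
So F validates K, KB, KTB, S5. The strongest is S5.

S5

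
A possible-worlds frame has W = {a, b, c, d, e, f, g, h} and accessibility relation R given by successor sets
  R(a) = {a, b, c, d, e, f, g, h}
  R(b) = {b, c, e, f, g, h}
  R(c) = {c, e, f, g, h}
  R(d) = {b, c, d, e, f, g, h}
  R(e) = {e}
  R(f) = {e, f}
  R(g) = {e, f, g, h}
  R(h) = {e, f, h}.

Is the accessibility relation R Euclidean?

Euclidean: no — a R b and a R d, but not b R d.

No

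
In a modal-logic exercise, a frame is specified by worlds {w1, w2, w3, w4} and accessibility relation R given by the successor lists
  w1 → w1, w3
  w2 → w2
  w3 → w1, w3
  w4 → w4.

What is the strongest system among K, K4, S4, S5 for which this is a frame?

Transitive (axiom 4): yes — every two-step R-path is closed by a direct edge.
Reflexive (axiom T): yes — every world is R-related to itself.
Euclidean (axiom 5): yes — any two successors of a common world are R-related.
So F validates K, K4, S4, S5. The strongest is S5.

S5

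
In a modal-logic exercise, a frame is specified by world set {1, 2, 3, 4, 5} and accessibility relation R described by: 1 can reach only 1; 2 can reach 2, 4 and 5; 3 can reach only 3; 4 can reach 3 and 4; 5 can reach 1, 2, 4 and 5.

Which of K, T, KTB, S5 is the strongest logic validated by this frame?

Reflexive (axiom T): yes — every world is R-related to itself.
Symmetric (axiom B): no — 2 R 4 but not 4 R 2.
Euclidean (axiom 5): no — 2 R 4 and 2 R 5, but not 4 R 5.
So F validates K, T; KTB would additionally require R to be symmetric. The strongest is T.

T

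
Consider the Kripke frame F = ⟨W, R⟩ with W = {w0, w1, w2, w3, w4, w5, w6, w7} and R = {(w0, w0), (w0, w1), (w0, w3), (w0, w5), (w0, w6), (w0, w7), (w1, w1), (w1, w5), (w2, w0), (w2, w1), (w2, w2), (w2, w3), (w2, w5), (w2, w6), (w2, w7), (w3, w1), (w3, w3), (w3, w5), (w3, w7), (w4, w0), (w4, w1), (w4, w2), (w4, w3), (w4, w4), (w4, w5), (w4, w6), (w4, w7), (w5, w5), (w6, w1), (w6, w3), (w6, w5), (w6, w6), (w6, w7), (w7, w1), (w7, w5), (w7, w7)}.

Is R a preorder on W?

Reflexive: yes — every world is R-related to itself.
Transitive: yes — every two-step R-path is closed by a direct edge.
So R is a preorder.

Yes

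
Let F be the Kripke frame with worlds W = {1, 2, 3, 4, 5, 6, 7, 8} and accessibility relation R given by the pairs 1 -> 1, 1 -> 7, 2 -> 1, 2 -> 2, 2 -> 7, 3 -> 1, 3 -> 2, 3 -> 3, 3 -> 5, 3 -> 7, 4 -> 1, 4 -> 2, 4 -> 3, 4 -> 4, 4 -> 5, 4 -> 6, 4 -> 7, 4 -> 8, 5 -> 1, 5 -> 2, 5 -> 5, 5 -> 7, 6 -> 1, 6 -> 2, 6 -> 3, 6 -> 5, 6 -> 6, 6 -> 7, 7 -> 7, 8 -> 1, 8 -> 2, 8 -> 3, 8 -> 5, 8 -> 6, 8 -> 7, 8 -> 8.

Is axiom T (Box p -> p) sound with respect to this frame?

Yes

The schema T characterises exactly the reflexive frames.
Reflexive: yes — every world is R-related to itself.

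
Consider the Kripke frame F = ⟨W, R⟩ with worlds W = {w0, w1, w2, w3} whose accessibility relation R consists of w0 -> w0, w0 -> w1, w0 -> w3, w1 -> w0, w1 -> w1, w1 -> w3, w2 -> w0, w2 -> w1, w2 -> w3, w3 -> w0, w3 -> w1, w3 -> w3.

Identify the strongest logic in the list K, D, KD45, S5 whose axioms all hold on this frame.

KD45

Serial (axiom D): yes — every world has a successor (e.g. w0 R w0).
Euclidean (axiom 5): yes — any two successors of a common world are R-related.
Transitive (axiom 4): yes — every two-step R-path is closed by a direct edge.
Reflexive (axiom T): no — w2 is not related to itself.
So F validates K, D, KD45; S5 would additionally require R to be reflexive. The strongest is KD45.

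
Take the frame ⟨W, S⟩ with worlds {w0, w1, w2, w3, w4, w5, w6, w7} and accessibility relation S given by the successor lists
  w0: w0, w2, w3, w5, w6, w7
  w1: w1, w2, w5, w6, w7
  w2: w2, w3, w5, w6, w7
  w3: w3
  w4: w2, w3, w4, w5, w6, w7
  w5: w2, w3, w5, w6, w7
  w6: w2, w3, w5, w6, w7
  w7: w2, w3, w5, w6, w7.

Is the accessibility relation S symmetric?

Symmetric: no — w0 S w2 but not w2 S w0.

No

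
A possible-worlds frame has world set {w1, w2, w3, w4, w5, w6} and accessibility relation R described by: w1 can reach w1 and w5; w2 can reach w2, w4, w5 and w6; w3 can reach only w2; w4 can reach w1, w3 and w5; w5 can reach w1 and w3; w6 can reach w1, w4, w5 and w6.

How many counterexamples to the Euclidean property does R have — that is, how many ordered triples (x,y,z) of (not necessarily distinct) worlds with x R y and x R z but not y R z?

Enumerating: (w1,w5,w5), (w2,w4,w2), (w2,w4,w4), (w2,w4,w6), (w2,w5,w2), (w2,w5,w4), (w2,w5,w5), (w2,w5,w6), (w2,w6,w2), (w4,w1,w3), (w4,w3,w1), (w4,w3,w3), … and 12 more.
Total: 24.

24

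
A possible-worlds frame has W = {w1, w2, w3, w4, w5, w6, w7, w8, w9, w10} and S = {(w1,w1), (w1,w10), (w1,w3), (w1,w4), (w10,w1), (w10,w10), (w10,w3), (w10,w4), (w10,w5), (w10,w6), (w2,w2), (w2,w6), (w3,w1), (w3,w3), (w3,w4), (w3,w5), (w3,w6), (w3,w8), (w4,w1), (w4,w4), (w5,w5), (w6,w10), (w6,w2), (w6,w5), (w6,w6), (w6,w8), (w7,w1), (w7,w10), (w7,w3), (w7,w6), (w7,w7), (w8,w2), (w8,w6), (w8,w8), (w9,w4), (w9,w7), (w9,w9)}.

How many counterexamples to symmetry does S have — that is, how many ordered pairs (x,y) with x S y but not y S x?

15

Enumerating: (w10,w3), (w10,w4), (w10,w5), (w3,w4), (w3,w5), (w3,w6), (w3,w8), (w6,w5), (w7,w1), (w7,w10), (w7,w3), (w7,w6), (w8,w2), (w9,w4), (w9,w7).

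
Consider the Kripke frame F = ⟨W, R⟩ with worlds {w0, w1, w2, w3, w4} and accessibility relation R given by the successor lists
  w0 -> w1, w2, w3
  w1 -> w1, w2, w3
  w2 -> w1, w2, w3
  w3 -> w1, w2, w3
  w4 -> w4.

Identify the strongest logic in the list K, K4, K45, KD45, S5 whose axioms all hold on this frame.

KD45

Transitive (axiom 4): yes — every two-step R-path is closed by a direct edge.
Euclidean (axiom 5): yes — any two successors of a common world are R-related.
Serial (axiom D): yes — every world has a successor (e.g. w0 R w1).
Reflexive (axiom T): no — w0 is not related to itself.
So F validates K, K4, K45, KD45; S5 would additionally require R to be reflexive. The strongest is KD45.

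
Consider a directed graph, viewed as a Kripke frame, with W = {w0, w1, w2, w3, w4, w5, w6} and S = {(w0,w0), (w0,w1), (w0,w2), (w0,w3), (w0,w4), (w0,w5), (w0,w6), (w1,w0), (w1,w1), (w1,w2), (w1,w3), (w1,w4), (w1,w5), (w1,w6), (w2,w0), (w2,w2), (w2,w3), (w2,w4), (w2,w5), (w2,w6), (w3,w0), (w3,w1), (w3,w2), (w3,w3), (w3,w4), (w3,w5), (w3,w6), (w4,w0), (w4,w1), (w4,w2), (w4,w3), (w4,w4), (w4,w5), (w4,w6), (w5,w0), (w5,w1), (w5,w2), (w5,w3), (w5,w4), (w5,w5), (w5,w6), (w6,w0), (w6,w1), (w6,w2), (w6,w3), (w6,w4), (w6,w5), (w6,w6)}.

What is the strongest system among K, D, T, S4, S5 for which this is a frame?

T

Serial (axiom D): yes — every world has a successor (e.g. w0 S w0).
Reflexive (axiom T): yes — every world is S-related to itself.
Transitive (axiom 4): no — w2 S w0 and w0 S w1, but not w2 S w1.
Euclidean (axiom 5): no — w0 S w2 and w0 S w1, but not w2 S w1.
So F validates K, D, T; S4 would additionally require S to be transitive. The strongest is T.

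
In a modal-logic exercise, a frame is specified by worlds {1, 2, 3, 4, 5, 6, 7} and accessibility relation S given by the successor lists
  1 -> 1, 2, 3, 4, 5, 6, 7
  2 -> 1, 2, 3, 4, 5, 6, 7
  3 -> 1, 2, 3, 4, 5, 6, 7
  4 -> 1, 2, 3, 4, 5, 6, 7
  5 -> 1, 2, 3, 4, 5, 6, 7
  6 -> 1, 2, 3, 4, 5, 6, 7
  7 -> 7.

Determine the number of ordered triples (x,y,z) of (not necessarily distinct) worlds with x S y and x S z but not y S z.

36

Enumerating: (1,7,1), (1,7,2), (1,7,3), (1,7,4), (1,7,5), (1,7,6), (2,7,1), (2,7,2), (2,7,3), (2,7,4), (2,7,5), (2,7,6), … and 24 more.
Total: 36.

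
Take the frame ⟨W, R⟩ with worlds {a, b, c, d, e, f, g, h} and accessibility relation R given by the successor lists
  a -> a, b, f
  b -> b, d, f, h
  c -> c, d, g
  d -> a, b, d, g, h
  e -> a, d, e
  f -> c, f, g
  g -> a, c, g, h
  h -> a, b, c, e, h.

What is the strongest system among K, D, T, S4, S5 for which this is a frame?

T

Serial (axiom D): yes — every world has a successor (e.g. a R a).
Reflexive (axiom T): yes — every world is R-related to itself.
Transitive (axiom 4): no — a R b and b R d, but not a R d.
Euclidean (axiom 5): no — a R f and a R b, but not f R b.
So F validates K, D, T; S4 would additionally require R to be transitive. The strongest is T.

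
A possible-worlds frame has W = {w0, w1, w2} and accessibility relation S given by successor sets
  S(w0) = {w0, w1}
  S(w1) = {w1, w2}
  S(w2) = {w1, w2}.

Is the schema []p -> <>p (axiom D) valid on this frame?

Yes

By correspondence theory, D is valid on a frame iff S is serial.
Serial: yes — every world has a successor (e.g. w0 S w0).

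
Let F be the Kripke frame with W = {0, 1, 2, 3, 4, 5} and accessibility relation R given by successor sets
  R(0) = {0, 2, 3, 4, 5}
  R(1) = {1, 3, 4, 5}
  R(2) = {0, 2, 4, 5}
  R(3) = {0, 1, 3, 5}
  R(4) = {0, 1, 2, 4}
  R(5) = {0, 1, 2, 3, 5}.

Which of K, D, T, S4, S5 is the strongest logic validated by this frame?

Serial (axiom D): yes — every world has a successor (e.g. 0 R 0).
Reflexive (axiom T): yes — every world is R-related to itself.
Transitive (axiom 4): no — 0 R 3 and 3 R 1, but not 0 R 1.
Euclidean (axiom 5): no — 0 R 2 and 0 R 3, but not 2 R 3.
So F validates K, D, T; S4 would additionally require R to be transitive. The strongest is T.

T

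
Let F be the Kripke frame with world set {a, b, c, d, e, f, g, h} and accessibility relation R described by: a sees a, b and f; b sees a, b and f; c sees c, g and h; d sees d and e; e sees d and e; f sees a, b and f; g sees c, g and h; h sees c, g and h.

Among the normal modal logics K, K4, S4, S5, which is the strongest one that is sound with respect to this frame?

Transitive (axiom 4): yes — every two-step R-path is closed by a direct edge.
Reflexive (axiom T): yes — every world is R-related to itself.
Euclidean (axiom 5): yes — any two successors of a common world are R-related.
So F validates K, K4, S4, S5. The strongest is S5.

S5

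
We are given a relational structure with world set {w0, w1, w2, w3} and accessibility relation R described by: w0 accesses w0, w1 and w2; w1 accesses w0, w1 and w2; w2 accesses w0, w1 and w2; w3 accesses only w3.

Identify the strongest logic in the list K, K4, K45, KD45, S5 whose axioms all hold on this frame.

S5

Transitive (axiom 4): yes — every two-step R-path is closed by a direct edge.
Euclidean (axiom 5): yes — any two successors of a common world are R-related.
Serial (axiom D): yes — every world has a successor (e.g. w0 R w0).
Reflexive (axiom T): yes — every world is R-related to itself.
So F validates K, K4, K45, KD45, S5. The strongest is S5.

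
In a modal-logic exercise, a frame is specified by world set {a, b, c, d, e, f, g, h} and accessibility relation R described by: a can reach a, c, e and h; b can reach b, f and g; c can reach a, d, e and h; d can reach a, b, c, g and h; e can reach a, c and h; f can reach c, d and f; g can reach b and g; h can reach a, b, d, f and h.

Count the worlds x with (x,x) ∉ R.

3

Enumerating: c, d, e.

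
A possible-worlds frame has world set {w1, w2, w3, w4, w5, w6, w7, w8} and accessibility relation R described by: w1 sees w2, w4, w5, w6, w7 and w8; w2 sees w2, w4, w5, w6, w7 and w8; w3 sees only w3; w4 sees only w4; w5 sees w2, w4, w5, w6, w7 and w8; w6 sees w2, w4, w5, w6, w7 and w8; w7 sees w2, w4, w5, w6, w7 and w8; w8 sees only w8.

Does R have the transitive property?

Yes

Transitive: yes — every two-step R-path is closed by a direct edge.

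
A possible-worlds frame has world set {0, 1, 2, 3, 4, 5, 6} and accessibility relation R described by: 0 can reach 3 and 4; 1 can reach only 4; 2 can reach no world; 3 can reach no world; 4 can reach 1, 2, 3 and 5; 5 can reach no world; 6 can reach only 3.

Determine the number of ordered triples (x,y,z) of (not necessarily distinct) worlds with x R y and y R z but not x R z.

8

Enumerating: (0,4,1), (0,4,2), (0,4,5), (1,4,1), (1,4,2), (1,4,3), (1,4,5), (4,1,4).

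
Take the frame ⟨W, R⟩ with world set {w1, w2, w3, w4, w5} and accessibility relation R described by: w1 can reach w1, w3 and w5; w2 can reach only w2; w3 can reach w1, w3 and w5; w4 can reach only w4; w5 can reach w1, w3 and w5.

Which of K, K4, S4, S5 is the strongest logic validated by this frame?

S5

Transitive (axiom 4): yes — every two-step R-path is closed by a direct edge.
Reflexive (axiom T): yes — every world is R-related to itself.
Euclidean (axiom 5): yes — any two successors of a common world are R-related.
So F validates K, K4, S4, S5. The strongest is S5.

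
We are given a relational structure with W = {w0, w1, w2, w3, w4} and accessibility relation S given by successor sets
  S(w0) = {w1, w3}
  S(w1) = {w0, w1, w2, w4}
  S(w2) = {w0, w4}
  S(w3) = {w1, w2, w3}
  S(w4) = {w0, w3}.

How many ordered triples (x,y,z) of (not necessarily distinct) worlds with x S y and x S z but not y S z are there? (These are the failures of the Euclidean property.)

18

Enumerating: (w0,w1,w3), (w1,w0,w0), (w1,w0,w2), (w1,w0,w4), (w1,w2,w1), (w1,w2,w2), (w1,w4,w1), (w1,w4,w2), (w1,w4,w4), (w2,w0,w0), (w2,w0,w4), (w2,w4,w4), (w3,w1,w3), (w3,w2,w1), (w3,w2,w2), (w3,w2,w3), (w4,w0,w0), (w4,w3,w0).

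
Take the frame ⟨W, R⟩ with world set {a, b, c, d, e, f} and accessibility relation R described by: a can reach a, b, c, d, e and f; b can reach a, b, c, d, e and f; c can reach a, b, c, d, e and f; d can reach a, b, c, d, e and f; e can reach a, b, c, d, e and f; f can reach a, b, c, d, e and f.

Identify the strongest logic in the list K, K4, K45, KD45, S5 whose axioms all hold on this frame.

Transitive (axiom 4): yes — every two-step R-path is closed by a direct edge.
Euclidean (axiom 5): yes — any two successors of a common world are R-related.
Serial (axiom D): yes — every world has a successor (e.g. a R a).
Reflexive (axiom T): yes — every world is R-related to itself.
So F validates K, K4, K45, KD45, S5. The strongest is S5.

S5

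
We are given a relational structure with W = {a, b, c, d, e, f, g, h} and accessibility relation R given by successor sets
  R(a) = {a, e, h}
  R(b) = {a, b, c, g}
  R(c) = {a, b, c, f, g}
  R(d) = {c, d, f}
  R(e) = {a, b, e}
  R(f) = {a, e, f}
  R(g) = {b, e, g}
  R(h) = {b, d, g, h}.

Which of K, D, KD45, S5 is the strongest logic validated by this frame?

D

Serial (axiom D): yes — every world has a successor (e.g. a R a).
Euclidean (axiom 5): no — a R e and a R h, but not e R h.
Transitive (axiom 4): no — a R e and e R b, but not a R b.
Reflexive (axiom T): yes — every world is R-related to itself.
So F validates K, D; KD45 would additionally require R to be Euclidean and transitive. The strongest is D.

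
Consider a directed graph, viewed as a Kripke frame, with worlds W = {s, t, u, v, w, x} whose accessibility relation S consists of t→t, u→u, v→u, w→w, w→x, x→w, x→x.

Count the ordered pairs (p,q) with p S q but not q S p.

Enumerating: (v,u).

1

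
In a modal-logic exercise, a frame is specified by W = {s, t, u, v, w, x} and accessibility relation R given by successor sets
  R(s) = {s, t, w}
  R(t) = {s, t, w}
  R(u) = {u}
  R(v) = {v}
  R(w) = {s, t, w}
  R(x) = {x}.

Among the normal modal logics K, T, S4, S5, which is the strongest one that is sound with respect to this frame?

S5

Reflexive (axiom T): yes — every world is R-related to itself.
Transitive (axiom 4): yes — every two-step R-path is closed by a direct edge.
Euclidean (axiom 5): yes — any two successors of a common world are R-related.
So F validates K, T, S4, S5. The strongest is S5.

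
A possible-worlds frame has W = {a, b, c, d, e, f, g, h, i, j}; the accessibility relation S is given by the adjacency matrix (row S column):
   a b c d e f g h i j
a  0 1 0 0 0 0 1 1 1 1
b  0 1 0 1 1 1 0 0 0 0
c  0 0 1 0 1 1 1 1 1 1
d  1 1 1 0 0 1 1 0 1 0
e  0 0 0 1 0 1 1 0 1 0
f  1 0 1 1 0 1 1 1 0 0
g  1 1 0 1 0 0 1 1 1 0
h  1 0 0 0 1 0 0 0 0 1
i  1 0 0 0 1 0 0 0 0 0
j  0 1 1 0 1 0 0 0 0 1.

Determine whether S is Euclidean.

No

Euclidean: no — a S b and a S g, but not b S g.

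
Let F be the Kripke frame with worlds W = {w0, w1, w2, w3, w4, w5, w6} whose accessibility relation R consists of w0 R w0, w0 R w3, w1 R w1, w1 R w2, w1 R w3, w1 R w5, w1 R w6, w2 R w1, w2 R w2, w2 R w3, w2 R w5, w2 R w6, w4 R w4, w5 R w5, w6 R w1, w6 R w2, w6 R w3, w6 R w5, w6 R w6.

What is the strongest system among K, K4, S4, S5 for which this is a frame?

K4

Transitive (axiom 4): yes — every two-step R-path is closed by a direct edge.
Reflexive (axiom T): no — w3 is not related to itself.
Euclidean (axiom 5): no — w1 R w3 and w1 R w2, but not w3 R w2.
So F validates K, K4; S4 would additionally require R to be reflexive. The strongest is K4.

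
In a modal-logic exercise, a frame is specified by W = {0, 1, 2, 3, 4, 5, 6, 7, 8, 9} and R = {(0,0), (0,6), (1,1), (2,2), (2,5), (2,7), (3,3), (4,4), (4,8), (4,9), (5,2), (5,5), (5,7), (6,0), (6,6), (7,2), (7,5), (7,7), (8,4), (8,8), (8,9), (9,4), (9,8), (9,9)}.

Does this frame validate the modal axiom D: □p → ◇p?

Yes

By correspondence theory, D is valid on a frame iff R is serial.
Serial: yes — every world has a successor (e.g. 0 R 0).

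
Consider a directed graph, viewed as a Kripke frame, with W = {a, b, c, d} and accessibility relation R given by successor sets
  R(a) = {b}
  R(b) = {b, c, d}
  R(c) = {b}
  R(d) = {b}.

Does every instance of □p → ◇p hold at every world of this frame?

By correspondence theory, D is valid on a frame iff R is serial.
Serial: yes — every world has a successor (e.g. a R b).

Yes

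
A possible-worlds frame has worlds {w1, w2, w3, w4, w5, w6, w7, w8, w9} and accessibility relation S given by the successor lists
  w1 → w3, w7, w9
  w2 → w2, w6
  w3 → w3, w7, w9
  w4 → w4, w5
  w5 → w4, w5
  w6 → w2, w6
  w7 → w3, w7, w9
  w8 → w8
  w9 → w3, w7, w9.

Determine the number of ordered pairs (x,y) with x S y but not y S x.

Enumerating: (w1,w3), (w1,w7), (w1,w9).

3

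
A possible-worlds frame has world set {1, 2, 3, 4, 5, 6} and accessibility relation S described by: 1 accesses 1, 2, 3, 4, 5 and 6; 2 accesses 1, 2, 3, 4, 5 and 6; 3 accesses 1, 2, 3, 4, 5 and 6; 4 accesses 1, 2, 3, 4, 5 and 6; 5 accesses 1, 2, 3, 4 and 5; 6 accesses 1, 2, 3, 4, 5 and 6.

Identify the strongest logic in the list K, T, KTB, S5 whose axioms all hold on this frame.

Reflexive (axiom T): yes — every world is S-related to itself.
Symmetric (axiom B): no — 6 S 5 but not 5 S 6.
Euclidean (axiom 5): no — 1 S 5 and 1 S 6, but not 5 S 6.
So F validates K, T; KTB would additionally require S to be symmetric. The strongest is T.

T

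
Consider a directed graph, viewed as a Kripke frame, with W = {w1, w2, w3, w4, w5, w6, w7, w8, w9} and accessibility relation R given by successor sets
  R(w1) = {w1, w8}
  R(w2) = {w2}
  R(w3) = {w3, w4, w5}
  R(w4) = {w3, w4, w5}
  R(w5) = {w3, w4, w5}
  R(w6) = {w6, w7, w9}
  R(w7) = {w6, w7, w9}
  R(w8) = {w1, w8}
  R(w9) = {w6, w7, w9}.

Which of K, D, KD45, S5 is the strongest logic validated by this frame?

S5

Serial (axiom D): yes — every world has a successor (e.g. w1 R w1).
Euclidean (axiom 5): yes — any two successors of a common world are R-related.
Transitive (axiom 4): yes — every two-step R-path is closed by a direct edge.
Reflexive (axiom T): yes — every world is R-related to itself.
So F validates K, D, KD45, S5. The strongest is S5.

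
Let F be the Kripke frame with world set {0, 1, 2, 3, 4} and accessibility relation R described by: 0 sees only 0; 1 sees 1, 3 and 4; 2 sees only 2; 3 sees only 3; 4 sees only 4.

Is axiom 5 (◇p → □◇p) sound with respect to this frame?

Axiom 5 corresponds to the accessibility relation being Euclidean.
Euclidean: no — 1 R 3 and 1 R 4, but not 3 R 4.

No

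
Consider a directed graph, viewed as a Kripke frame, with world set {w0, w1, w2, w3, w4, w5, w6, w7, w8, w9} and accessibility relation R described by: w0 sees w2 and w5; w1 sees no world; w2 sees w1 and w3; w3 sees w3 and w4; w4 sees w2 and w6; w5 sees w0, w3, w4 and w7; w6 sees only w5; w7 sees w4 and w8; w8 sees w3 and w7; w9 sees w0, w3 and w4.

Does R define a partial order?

No

Reflexive: no — w0 is not related to itself.
Transitive: no — w0 R w2 and w2 R w1, but not w0 R w1.
Antisymmetric: no — w0 R w5 and w5 R w0 with w0 ≠ w5.
So R is not a partial order.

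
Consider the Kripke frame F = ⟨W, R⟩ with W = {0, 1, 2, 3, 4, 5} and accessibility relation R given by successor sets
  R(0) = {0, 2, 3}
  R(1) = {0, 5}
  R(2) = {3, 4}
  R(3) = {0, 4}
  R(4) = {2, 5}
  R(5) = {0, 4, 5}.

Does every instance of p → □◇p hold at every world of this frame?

No

The schema B characterises exactly the symmetric frames.
Symmetric: no — 0 R 2 but not 2 R 0.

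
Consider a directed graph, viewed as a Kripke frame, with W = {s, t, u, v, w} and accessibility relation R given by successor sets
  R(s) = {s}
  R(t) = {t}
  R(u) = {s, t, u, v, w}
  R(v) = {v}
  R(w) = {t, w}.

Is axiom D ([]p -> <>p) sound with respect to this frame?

Yes

Axiom D corresponds to the accessibility relation being serial.
Serial: yes — every world has a successor (e.g. s R s).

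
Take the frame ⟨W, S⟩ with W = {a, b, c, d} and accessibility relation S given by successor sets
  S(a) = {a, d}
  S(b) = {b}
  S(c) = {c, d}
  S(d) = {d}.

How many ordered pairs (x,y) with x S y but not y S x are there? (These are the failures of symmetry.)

2

Enumerating: (a,d), (c,d).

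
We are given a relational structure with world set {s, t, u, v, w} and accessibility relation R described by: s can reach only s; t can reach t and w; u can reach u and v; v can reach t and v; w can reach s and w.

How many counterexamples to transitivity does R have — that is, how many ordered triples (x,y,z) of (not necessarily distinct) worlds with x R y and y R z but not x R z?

Enumerating: (t,w,s), (u,v,t), (v,t,w).

3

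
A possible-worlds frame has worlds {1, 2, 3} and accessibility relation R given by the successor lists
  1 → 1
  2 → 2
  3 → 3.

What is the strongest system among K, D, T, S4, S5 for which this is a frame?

S5

Serial (axiom D): yes — every world has a successor (e.g. 1 R 1).
Reflexive (axiom T): yes — every world is R-related to itself.
Transitive (axiom 4): yes — every two-step R-path is closed by a direct edge.
Euclidean (axiom 5): yes — any two successors of a common world are R-related.
So F validates K, D, T, S4, S5. The strongest is S5.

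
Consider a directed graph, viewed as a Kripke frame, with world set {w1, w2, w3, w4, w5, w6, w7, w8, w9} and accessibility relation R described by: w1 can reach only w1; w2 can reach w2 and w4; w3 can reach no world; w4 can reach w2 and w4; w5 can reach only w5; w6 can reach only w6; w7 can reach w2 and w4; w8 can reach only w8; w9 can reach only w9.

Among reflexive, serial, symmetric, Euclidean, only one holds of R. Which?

Reflexive: no — w3 is not related to itself.
Serial: no — w3 has no R-successor.
Symmetric: no — w7 R w2 but not w2 R w7.
Euclidean: yes — any two successors of a common world are R-related.
Only Euclidean holds.

Euclidean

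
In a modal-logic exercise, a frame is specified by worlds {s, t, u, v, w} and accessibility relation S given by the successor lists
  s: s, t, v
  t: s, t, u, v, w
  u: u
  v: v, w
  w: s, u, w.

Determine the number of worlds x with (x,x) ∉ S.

S is reflexive; there are no such worlds.

0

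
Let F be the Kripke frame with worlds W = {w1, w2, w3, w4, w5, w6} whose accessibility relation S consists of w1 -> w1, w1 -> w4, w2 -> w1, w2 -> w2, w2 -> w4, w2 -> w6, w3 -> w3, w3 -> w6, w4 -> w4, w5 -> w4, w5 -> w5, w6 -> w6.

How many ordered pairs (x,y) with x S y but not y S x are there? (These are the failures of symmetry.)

Enumerating: (w1,w4), (w2,w1), (w2,w4), (w2,w6), (w3,w6), (w5,w4).

6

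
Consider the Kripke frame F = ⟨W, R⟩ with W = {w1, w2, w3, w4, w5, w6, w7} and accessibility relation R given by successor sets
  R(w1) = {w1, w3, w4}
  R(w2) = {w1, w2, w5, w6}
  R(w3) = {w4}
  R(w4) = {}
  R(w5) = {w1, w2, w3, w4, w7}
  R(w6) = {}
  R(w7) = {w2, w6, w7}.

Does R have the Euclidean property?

No

Euclidean: no — w1 R w4 and w1 R w3, but not w4 R w3.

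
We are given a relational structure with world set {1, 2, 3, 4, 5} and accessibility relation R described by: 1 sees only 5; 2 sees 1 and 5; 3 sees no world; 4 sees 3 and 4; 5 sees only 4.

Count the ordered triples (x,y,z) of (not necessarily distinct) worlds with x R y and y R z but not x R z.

Enumerating: (1,5,4), (2,5,4), (5,4,3).

3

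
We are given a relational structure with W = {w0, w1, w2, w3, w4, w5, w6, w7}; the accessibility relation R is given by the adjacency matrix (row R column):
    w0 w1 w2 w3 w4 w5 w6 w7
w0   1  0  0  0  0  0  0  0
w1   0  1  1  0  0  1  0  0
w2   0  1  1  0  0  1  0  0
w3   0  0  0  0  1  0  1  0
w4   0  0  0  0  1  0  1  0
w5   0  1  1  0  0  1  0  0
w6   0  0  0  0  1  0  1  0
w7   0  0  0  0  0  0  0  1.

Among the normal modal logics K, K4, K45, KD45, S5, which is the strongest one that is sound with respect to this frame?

Transitive (axiom 4): yes — every two-step R-path is closed by a direct edge.
Euclidean (axiom 5): yes — any two successors of a common world are R-related.
Serial (axiom D): yes — every world has a successor (e.g. w0 R w0).
Reflexive (axiom T): no — w3 is not related to itself.
So F validates K, K4, K45, KD45; S5 would additionally require R to be reflexive. The strongest is KD45.

KD45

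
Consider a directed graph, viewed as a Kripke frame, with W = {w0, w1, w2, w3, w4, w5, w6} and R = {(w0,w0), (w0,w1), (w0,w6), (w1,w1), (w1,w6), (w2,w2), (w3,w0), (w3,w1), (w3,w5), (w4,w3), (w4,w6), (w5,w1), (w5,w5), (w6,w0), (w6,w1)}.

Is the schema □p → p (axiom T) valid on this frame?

No

Axiom T corresponds to the accessibility relation being reflexive.
Reflexive: no — w3 is not related to itself.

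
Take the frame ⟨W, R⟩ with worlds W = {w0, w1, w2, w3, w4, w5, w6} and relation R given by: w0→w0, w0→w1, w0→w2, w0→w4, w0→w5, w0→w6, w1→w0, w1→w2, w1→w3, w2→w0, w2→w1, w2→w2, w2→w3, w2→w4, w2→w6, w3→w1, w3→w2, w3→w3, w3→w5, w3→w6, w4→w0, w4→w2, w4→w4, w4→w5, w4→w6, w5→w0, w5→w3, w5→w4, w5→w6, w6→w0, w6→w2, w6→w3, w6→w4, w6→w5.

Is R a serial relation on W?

Serial: yes — every world has a successor (e.g. w0 R w0).

Yes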